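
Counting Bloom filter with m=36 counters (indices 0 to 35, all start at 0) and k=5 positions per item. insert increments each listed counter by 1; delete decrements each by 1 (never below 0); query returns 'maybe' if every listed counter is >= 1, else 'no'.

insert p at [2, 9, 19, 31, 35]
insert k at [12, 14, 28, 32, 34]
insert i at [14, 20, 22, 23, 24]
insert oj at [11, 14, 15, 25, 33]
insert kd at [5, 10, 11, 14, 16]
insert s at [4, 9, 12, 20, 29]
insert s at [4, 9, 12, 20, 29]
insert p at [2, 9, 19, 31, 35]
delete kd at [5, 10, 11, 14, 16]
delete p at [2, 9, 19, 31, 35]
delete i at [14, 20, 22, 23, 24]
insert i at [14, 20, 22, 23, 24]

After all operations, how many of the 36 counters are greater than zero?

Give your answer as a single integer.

Step 1: insert p at [2, 9, 19, 31, 35] -> counters=[0,0,1,0,0,0,0,0,0,1,0,0,0,0,0,0,0,0,0,1,0,0,0,0,0,0,0,0,0,0,0,1,0,0,0,1]
Step 2: insert k at [12, 14, 28, 32, 34] -> counters=[0,0,1,0,0,0,0,0,0,1,0,0,1,0,1,0,0,0,0,1,0,0,0,0,0,0,0,0,1,0,0,1,1,0,1,1]
Step 3: insert i at [14, 20, 22, 23, 24] -> counters=[0,0,1,0,0,0,0,0,0,1,0,0,1,0,2,0,0,0,0,1,1,0,1,1,1,0,0,0,1,0,0,1,1,0,1,1]
Step 4: insert oj at [11, 14, 15, 25, 33] -> counters=[0,0,1,0,0,0,0,0,0,1,0,1,1,0,3,1,0,0,0,1,1,0,1,1,1,1,0,0,1,0,0,1,1,1,1,1]
Step 5: insert kd at [5, 10, 11, 14, 16] -> counters=[0,0,1,0,0,1,0,0,0,1,1,2,1,0,4,1,1,0,0,1,1,0,1,1,1,1,0,0,1,0,0,1,1,1,1,1]
Step 6: insert s at [4, 9, 12, 20, 29] -> counters=[0,0,1,0,1,1,0,0,0,2,1,2,2,0,4,1,1,0,0,1,2,0,1,1,1,1,0,0,1,1,0,1,1,1,1,1]
Step 7: insert s at [4, 9, 12, 20, 29] -> counters=[0,0,1,0,2,1,0,0,0,3,1,2,3,0,4,1,1,0,0,1,3,0,1,1,1,1,0,0,1,2,0,1,1,1,1,1]
Step 8: insert p at [2, 9, 19, 31, 35] -> counters=[0,0,2,0,2,1,0,0,0,4,1,2,3,0,4,1,1,0,0,2,3,0,1,1,1,1,0,0,1,2,0,2,1,1,1,2]
Step 9: delete kd at [5, 10, 11, 14, 16] -> counters=[0,0,2,0,2,0,0,0,0,4,0,1,3,0,3,1,0,0,0,2,3,0,1,1,1,1,0,0,1,2,0,2,1,1,1,2]
Step 10: delete p at [2, 9, 19, 31, 35] -> counters=[0,0,1,0,2,0,0,0,0,3,0,1,3,0,3,1,0,0,0,1,3,0,1,1,1,1,0,0,1,2,0,1,1,1,1,1]
Step 11: delete i at [14, 20, 22, 23, 24] -> counters=[0,0,1,0,2,0,0,0,0,3,0,1,3,0,2,1,0,0,0,1,2,0,0,0,0,1,0,0,1,2,0,1,1,1,1,1]
Step 12: insert i at [14, 20, 22, 23, 24] -> counters=[0,0,1,0,2,0,0,0,0,3,0,1,3,0,3,1,0,0,0,1,3,0,1,1,1,1,0,0,1,2,0,1,1,1,1,1]
Final counters=[0,0,1,0,2,0,0,0,0,3,0,1,3,0,3,1,0,0,0,1,3,0,1,1,1,1,0,0,1,2,0,1,1,1,1,1] -> 20 nonzero

Answer: 20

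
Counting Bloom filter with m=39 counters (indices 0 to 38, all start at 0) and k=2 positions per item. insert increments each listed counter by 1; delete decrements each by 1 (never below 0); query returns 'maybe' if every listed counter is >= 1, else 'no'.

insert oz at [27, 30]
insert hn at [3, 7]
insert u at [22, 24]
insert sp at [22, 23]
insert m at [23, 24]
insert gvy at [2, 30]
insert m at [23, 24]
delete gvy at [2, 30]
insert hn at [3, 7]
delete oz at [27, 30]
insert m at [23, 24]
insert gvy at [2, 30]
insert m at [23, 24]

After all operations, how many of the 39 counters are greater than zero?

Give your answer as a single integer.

Step 1: insert oz at [27, 30] -> counters=[0,0,0,0,0,0,0,0,0,0,0,0,0,0,0,0,0,0,0,0,0,0,0,0,0,0,0,1,0,0,1,0,0,0,0,0,0,0,0]
Step 2: insert hn at [3, 7] -> counters=[0,0,0,1,0,0,0,1,0,0,0,0,0,0,0,0,0,0,0,0,0,0,0,0,0,0,0,1,0,0,1,0,0,0,0,0,0,0,0]
Step 3: insert u at [22, 24] -> counters=[0,0,0,1,0,0,0,1,0,0,0,0,0,0,0,0,0,0,0,0,0,0,1,0,1,0,0,1,0,0,1,0,0,0,0,0,0,0,0]
Step 4: insert sp at [22, 23] -> counters=[0,0,0,1,0,0,0,1,0,0,0,0,0,0,0,0,0,0,0,0,0,0,2,1,1,0,0,1,0,0,1,0,0,0,0,0,0,0,0]
Step 5: insert m at [23, 24] -> counters=[0,0,0,1,0,0,0,1,0,0,0,0,0,0,0,0,0,0,0,0,0,0,2,2,2,0,0,1,0,0,1,0,0,0,0,0,0,0,0]
Step 6: insert gvy at [2, 30] -> counters=[0,0,1,1,0,0,0,1,0,0,0,0,0,0,0,0,0,0,0,0,0,0,2,2,2,0,0,1,0,0,2,0,0,0,0,0,0,0,0]
Step 7: insert m at [23, 24] -> counters=[0,0,1,1,0,0,0,1,0,0,0,0,0,0,0,0,0,0,0,0,0,0,2,3,3,0,0,1,0,0,2,0,0,0,0,0,0,0,0]
Step 8: delete gvy at [2, 30] -> counters=[0,0,0,1,0,0,0,1,0,0,0,0,0,0,0,0,0,0,0,0,0,0,2,3,3,0,0,1,0,0,1,0,0,0,0,0,0,0,0]
Step 9: insert hn at [3, 7] -> counters=[0,0,0,2,0,0,0,2,0,0,0,0,0,0,0,0,0,0,0,0,0,0,2,3,3,0,0,1,0,0,1,0,0,0,0,0,0,0,0]
Step 10: delete oz at [27, 30] -> counters=[0,0,0,2,0,0,0,2,0,0,0,0,0,0,0,0,0,0,0,0,0,0,2,3,3,0,0,0,0,0,0,0,0,0,0,0,0,0,0]
Step 11: insert m at [23, 24] -> counters=[0,0,0,2,0,0,0,2,0,0,0,0,0,0,0,0,0,0,0,0,0,0,2,4,4,0,0,0,0,0,0,0,0,0,0,0,0,0,0]
Step 12: insert gvy at [2, 30] -> counters=[0,0,1,2,0,0,0,2,0,0,0,0,0,0,0,0,0,0,0,0,0,0,2,4,4,0,0,0,0,0,1,0,0,0,0,0,0,0,0]
Step 13: insert m at [23, 24] -> counters=[0,0,1,2,0,0,0,2,0,0,0,0,0,0,0,0,0,0,0,0,0,0,2,5,5,0,0,0,0,0,1,0,0,0,0,0,0,0,0]
Final counters=[0,0,1,2,0,0,0,2,0,0,0,0,0,0,0,0,0,0,0,0,0,0,2,5,5,0,0,0,0,0,1,0,0,0,0,0,0,0,0] -> 7 nonzero

Answer: 7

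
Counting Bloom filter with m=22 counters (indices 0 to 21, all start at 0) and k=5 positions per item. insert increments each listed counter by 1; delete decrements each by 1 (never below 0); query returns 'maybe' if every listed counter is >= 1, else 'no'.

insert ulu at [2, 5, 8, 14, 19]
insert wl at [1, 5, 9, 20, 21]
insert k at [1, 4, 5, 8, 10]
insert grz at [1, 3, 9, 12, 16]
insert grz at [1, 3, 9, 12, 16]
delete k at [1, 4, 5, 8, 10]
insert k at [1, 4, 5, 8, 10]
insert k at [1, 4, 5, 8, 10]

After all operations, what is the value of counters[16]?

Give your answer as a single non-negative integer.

Step 1: insert ulu at [2, 5, 8, 14, 19] -> counters=[0,0,1,0,0,1,0,0,1,0,0,0,0,0,1,0,0,0,0,1,0,0]
Step 2: insert wl at [1, 5, 9, 20, 21] -> counters=[0,1,1,0,0,2,0,0,1,1,0,0,0,0,1,0,0,0,0,1,1,1]
Step 3: insert k at [1, 4, 5, 8, 10] -> counters=[0,2,1,0,1,3,0,0,2,1,1,0,0,0,1,0,0,0,0,1,1,1]
Step 4: insert grz at [1, 3, 9, 12, 16] -> counters=[0,3,1,1,1,3,0,0,2,2,1,0,1,0,1,0,1,0,0,1,1,1]
Step 5: insert grz at [1, 3, 9, 12, 16] -> counters=[0,4,1,2,1,3,0,0,2,3,1,0,2,0,1,0,2,0,0,1,1,1]
Step 6: delete k at [1, 4, 5, 8, 10] -> counters=[0,3,1,2,0,2,0,0,1,3,0,0,2,0,1,0,2,0,0,1,1,1]
Step 7: insert k at [1, 4, 5, 8, 10] -> counters=[0,4,1,2,1,3,0,0,2,3,1,0,2,0,1,0,2,0,0,1,1,1]
Step 8: insert k at [1, 4, 5, 8, 10] -> counters=[0,5,1,2,2,4,0,0,3,3,2,0,2,0,1,0,2,0,0,1,1,1]
Final counters=[0,5,1,2,2,4,0,0,3,3,2,0,2,0,1,0,2,0,0,1,1,1] -> counters[16]=2

Answer: 2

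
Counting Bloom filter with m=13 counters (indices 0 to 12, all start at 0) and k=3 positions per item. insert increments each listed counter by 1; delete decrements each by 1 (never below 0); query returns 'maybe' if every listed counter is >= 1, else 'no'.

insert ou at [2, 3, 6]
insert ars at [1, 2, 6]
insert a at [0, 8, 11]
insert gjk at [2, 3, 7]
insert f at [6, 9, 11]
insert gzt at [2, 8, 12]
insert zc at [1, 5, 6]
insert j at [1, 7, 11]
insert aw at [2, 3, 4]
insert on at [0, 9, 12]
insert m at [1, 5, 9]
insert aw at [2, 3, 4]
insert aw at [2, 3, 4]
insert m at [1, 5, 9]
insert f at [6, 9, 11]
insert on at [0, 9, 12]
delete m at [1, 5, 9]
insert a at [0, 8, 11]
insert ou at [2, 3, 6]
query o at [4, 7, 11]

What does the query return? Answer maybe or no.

Step 1: insert ou at [2, 3, 6] -> counters=[0,0,1,1,0,0,1,0,0,0,0,0,0]
Step 2: insert ars at [1, 2, 6] -> counters=[0,1,2,1,0,0,2,0,0,0,0,0,0]
Step 3: insert a at [0, 8, 11] -> counters=[1,1,2,1,0,0,2,0,1,0,0,1,0]
Step 4: insert gjk at [2, 3, 7] -> counters=[1,1,3,2,0,0,2,1,1,0,0,1,0]
Step 5: insert f at [6, 9, 11] -> counters=[1,1,3,2,0,0,3,1,1,1,0,2,0]
Step 6: insert gzt at [2, 8, 12] -> counters=[1,1,4,2,0,0,3,1,2,1,0,2,1]
Step 7: insert zc at [1, 5, 6] -> counters=[1,2,4,2,0,1,4,1,2,1,0,2,1]
Step 8: insert j at [1, 7, 11] -> counters=[1,3,4,2,0,1,4,2,2,1,0,3,1]
Step 9: insert aw at [2, 3, 4] -> counters=[1,3,5,3,1,1,4,2,2,1,0,3,1]
Step 10: insert on at [0, 9, 12] -> counters=[2,3,5,3,1,1,4,2,2,2,0,3,2]
Step 11: insert m at [1, 5, 9] -> counters=[2,4,5,3,1,2,4,2,2,3,0,3,2]
Step 12: insert aw at [2, 3, 4] -> counters=[2,4,6,4,2,2,4,2,2,3,0,3,2]
Step 13: insert aw at [2, 3, 4] -> counters=[2,4,7,5,3,2,4,2,2,3,0,3,2]
Step 14: insert m at [1, 5, 9] -> counters=[2,5,7,5,3,3,4,2,2,4,0,3,2]
Step 15: insert f at [6, 9, 11] -> counters=[2,5,7,5,3,3,5,2,2,5,0,4,2]
Step 16: insert on at [0, 9, 12] -> counters=[3,5,7,5,3,3,5,2,2,6,0,4,3]
Step 17: delete m at [1, 5, 9] -> counters=[3,4,7,5,3,2,5,2,2,5,0,4,3]
Step 18: insert a at [0, 8, 11] -> counters=[4,4,7,5,3,2,5,2,3,5,0,5,3]
Step 19: insert ou at [2, 3, 6] -> counters=[4,4,8,6,3,2,6,2,3,5,0,5,3]
Query o: check counters[4]=3 counters[7]=2 counters[11]=5 -> maybe

Answer: maybe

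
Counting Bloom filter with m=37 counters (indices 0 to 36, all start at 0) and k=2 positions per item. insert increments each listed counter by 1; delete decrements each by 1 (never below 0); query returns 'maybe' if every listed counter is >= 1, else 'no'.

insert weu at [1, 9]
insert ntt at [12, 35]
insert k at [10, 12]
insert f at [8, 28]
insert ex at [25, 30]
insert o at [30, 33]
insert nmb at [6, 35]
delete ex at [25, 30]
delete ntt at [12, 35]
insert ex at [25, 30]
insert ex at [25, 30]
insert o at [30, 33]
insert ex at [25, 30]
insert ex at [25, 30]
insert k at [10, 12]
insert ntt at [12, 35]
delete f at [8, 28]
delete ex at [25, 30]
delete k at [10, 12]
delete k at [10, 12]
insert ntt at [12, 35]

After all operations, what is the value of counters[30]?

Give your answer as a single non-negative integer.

Step 1: insert weu at [1, 9] -> counters=[0,1,0,0,0,0,0,0,0,1,0,0,0,0,0,0,0,0,0,0,0,0,0,0,0,0,0,0,0,0,0,0,0,0,0,0,0]
Step 2: insert ntt at [12, 35] -> counters=[0,1,0,0,0,0,0,0,0,1,0,0,1,0,0,0,0,0,0,0,0,0,0,0,0,0,0,0,0,0,0,0,0,0,0,1,0]
Step 3: insert k at [10, 12] -> counters=[0,1,0,0,0,0,0,0,0,1,1,0,2,0,0,0,0,0,0,0,0,0,0,0,0,0,0,0,0,0,0,0,0,0,0,1,0]
Step 4: insert f at [8, 28] -> counters=[0,1,0,0,0,0,0,0,1,1,1,0,2,0,0,0,0,0,0,0,0,0,0,0,0,0,0,0,1,0,0,0,0,0,0,1,0]
Step 5: insert ex at [25, 30] -> counters=[0,1,0,0,0,0,0,0,1,1,1,0,2,0,0,0,0,0,0,0,0,0,0,0,0,1,0,0,1,0,1,0,0,0,0,1,0]
Step 6: insert o at [30, 33] -> counters=[0,1,0,0,0,0,0,0,1,1,1,0,2,0,0,0,0,0,0,0,0,0,0,0,0,1,0,0,1,0,2,0,0,1,0,1,0]
Step 7: insert nmb at [6, 35] -> counters=[0,1,0,0,0,0,1,0,1,1,1,0,2,0,0,0,0,0,0,0,0,0,0,0,0,1,0,0,1,0,2,0,0,1,0,2,0]
Step 8: delete ex at [25, 30] -> counters=[0,1,0,0,0,0,1,0,1,1,1,0,2,0,0,0,0,0,0,0,0,0,0,0,0,0,0,0,1,0,1,0,0,1,0,2,0]
Step 9: delete ntt at [12, 35] -> counters=[0,1,0,0,0,0,1,0,1,1,1,0,1,0,0,0,0,0,0,0,0,0,0,0,0,0,0,0,1,0,1,0,0,1,0,1,0]
Step 10: insert ex at [25, 30] -> counters=[0,1,0,0,0,0,1,0,1,1,1,0,1,0,0,0,0,0,0,0,0,0,0,0,0,1,0,0,1,0,2,0,0,1,0,1,0]
Step 11: insert ex at [25, 30] -> counters=[0,1,0,0,0,0,1,0,1,1,1,0,1,0,0,0,0,0,0,0,0,0,0,0,0,2,0,0,1,0,3,0,0,1,0,1,0]
Step 12: insert o at [30, 33] -> counters=[0,1,0,0,0,0,1,0,1,1,1,0,1,0,0,0,0,0,0,0,0,0,0,0,0,2,0,0,1,0,4,0,0,2,0,1,0]
Step 13: insert ex at [25, 30] -> counters=[0,1,0,0,0,0,1,0,1,1,1,0,1,0,0,0,0,0,0,0,0,0,0,0,0,3,0,0,1,0,5,0,0,2,0,1,0]
Step 14: insert ex at [25, 30] -> counters=[0,1,0,0,0,0,1,0,1,1,1,0,1,0,0,0,0,0,0,0,0,0,0,0,0,4,0,0,1,0,6,0,0,2,0,1,0]
Step 15: insert k at [10, 12] -> counters=[0,1,0,0,0,0,1,0,1,1,2,0,2,0,0,0,0,0,0,0,0,0,0,0,0,4,0,0,1,0,6,0,0,2,0,1,0]
Step 16: insert ntt at [12, 35] -> counters=[0,1,0,0,0,0,1,0,1,1,2,0,3,0,0,0,0,0,0,0,0,0,0,0,0,4,0,0,1,0,6,0,0,2,0,2,0]
Step 17: delete f at [8, 28] -> counters=[0,1,0,0,0,0,1,0,0,1,2,0,3,0,0,0,0,0,0,0,0,0,0,0,0,4,0,0,0,0,6,0,0,2,0,2,0]
Step 18: delete ex at [25, 30] -> counters=[0,1,0,0,0,0,1,0,0,1,2,0,3,0,0,0,0,0,0,0,0,0,0,0,0,3,0,0,0,0,5,0,0,2,0,2,0]
Step 19: delete k at [10, 12] -> counters=[0,1,0,0,0,0,1,0,0,1,1,0,2,0,0,0,0,0,0,0,0,0,0,0,0,3,0,0,0,0,5,0,0,2,0,2,0]
Step 20: delete k at [10, 12] -> counters=[0,1,0,0,0,0,1,0,0,1,0,0,1,0,0,0,0,0,0,0,0,0,0,0,0,3,0,0,0,0,5,0,0,2,0,2,0]
Step 21: insert ntt at [12, 35] -> counters=[0,1,0,0,0,0,1,0,0,1,0,0,2,0,0,0,0,0,0,0,0,0,0,0,0,3,0,0,0,0,5,0,0,2,0,3,0]
Final counters=[0,1,0,0,0,0,1,0,0,1,0,0,2,0,0,0,0,0,0,0,0,0,0,0,0,3,0,0,0,0,5,0,0,2,0,3,0] -> counters[30]=5

Answer: 5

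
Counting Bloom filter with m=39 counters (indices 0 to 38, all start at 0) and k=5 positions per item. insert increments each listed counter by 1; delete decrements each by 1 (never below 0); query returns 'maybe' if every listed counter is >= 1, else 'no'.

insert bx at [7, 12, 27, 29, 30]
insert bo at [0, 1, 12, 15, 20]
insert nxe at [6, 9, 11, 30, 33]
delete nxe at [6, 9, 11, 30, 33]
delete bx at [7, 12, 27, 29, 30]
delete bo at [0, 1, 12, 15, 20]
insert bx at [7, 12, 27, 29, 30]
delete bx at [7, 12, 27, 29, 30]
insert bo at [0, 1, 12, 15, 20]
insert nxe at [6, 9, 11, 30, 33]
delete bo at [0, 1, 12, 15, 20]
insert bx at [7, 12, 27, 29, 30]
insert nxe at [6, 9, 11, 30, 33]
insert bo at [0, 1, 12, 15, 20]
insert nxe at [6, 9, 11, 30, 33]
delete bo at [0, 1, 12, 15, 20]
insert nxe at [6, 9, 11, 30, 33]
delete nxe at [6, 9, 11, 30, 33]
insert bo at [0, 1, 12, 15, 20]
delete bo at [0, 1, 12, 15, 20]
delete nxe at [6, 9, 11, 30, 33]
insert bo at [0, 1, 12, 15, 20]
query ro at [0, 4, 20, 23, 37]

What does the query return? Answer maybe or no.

Answer: no

Derivation:
Step 1: insert bx at [7, 12, 27, 29, 30] -> counters=[0,0,0,0,0,0,0,1,0,0,0,0,1,0,0,0,0,0,0,0,0,0,0,0,0,0,0,1,0,1,1,0,0,0,0,0,0,0,0]
Step 2: insert bo at [0, 1, 12, 15, 20] -> counters=[1,1,0,0,0,0,0,1,0,0,0,0,2,0,0,1,0,0,0,0,1,0,0,0,0,0,0,1,0,1,1,0,0,0,0,0,0,0,0]
Step 3: insert nxe at [6, 9, 11, 30, 33] -> counters=[1,1,0,0,0,0,1,1,0,1,0,1,2,0,0,1,0,0,0,0,1,0,0,0,0,0,0,1,0,1,2,0,0,1,0,0,0,0,0]
Step 4: delete nxe at [6, 9, 11, 30, 33] -> counters=[1,1,0,0,0,0,0,1,0,0,0,0,2,0,0,1,0,0,0,0,1,0,0,0,0,0,0,1,0,1,1,0,0,0,0,0,0,0,0]
Step 5: delete bx at [7, 12, 27, 29, 30] -> counters=[1,1,0,0,0,0,0,0,0,0,0,0,1,0,0,1,0,0,0,0,1,0,0,0,0,0,0,0,0,0,0,0,0,0,0,0,0,0,0]
Step 6: delete bo at [0, 1, 12, 15, 20] -> counters=[0,0,0,0,0,0,0,0,0,0,0,0,0,0,0,0,0,0,0,0,0,0,0,0,0,0,0,0,0,0,0,0,0,0,0,0,0,0,0]
Step 7: insert bx at [7, 12, 27, 29, 30] -> counters=[0,0,0,0,0,0,0,1,0,0,0,0,1,0,0,0,0,0,0,0,0,0,0,0,0,0,0,1,0,1,1,0,0,0,0,0,0,0,0]
Step 8: delete bx at [7, 12, 27, 29, 30] -> counters=[0,0,0,0,0,0,0,0,0,0,0,0,0,0,0,0,0,0,0,0,0,0,0,0,0,0,0,0,0,0,0,0,0,0,0,0,0,0,0]
Step 9: insert bo at [0, 1, 12, 15, 20] -> counters=[1,1,0,0,0,0,0,0,0,0,0,0,1,0,0,1,0,0,0,0,1,0,0,0,0,0,0,0,0,0,0,0,0,0,0,0,0,0,0]
Step 10: insert nxe at [6, 9, 11, 30, 33] -> counters=[1,1,0,0,0,0,1,0,0,1,0,1,1,0,0,1,0,0,0,0,1,0,0,0,0,0,0,0,0,0,1,0,0,1,0,0,0,0,0]
Step 11: delete bo at [0, 1, 12, 15, 20] -> counters=[0,0,0,0,0,0,1,0,0,1,0,1,0,0,0,0,0,0,0,0,0,0,0,0,0,0,0,0,0,0,1,0,0,1,0,0,0,0,0]
Step 12: insert bx at [7, 12, 27, 29, 30] -> counters=[0,0,0,0,0,0,1,1,0,1,0,1,1,0,0,0,0,0,0,0,0,0,0,0,0,0,0,1,0,1,2,0,0,1,0,0,0,0,0]
Step 13: insert nxe at [6, 9, 11, 30, 33] -> counters=[0,0,0,0,0,0,2,1,0,2,0,2,1,0,0,0,0,0,0,0,0,0,0,0,0,0,0,1,0,1,3,0,0,2,0,0,0,0,0]
Step 14: insert bo at [0, 1, 12, 15, 20] -> counters=[1,1,0,0,0,0,2,1,0,2,0,2,2,0,0,1,0,0,0,0,1,0,0,0,0,0,0,1,0,1,3,0,0,2,0,0,0,0,0]
Step 15: insert nxe at [6, 9, 11, 30, 33] -> counters=[1,1,0,0,0,0,3,1,0,3,0,3,2,0,0,1,0,0,0,0,1,0,0,0,0,0,0,1,0,1,4,0,0,3,0,0,0,0,0]
Step 16: delete bo at [0, 1, 12, 15, 20] -> counters=[0,0,0,0,0,0,3,1,0,3,0,3,1,0,0,0,0,0,0,0,0,0,0,0,0,0,0,1,0,1,4,0,0,3,0,0,0,0,0]
Step 17: insert nxe at [6, 9, 11, 30, 33] -> counters=[0,0,0,0,0,0,4,1,0,4,0,4,1,0,0,0,0,0,0,0,0,0,0,0,0,0,0,1,0,1,5,0,0,4,0,0,0,0,0]
Step 18: delete nxe at [6, 9, 11, 30, 33] -> counters=[0,0,0,0,0,0,3,1,0,3,0,3,1,0,0,0,0,0,0,0,0,0,0,0,0,0,0,1,0,1,4,0,0,3,0,0,0,0,0]
Step 19: insert bo at [0, 1, 12, 15, 20] -> counters=[1,1,0,0,0,0,3,1,0,3,0,3,2,0,0,1,0,0,0,0,1,0,0,0,0,0,0,1,0,1,4,0,0,3,0,0,0,0,0]
Step 20: delete bo at [0, 1, 12, 15, 20] -> counters=[0,0,0,0,0,0,3,1,0,3,0,3,1,0,0,0,0,0,0,0,0,0,0,0,0,0,0,1,0,1,4,0,0,3,0,0,0,0,0]
Step 21: delete nxe at [6, 9, 11, 30, 33] -> counters=[0,0,0,0,0,0,2,1,0,2,0,2,1,0,0,0,0,0,0,0,0,0,0,0,0,0,0,1,0,1,3,0,0,2,0,0,0,0,0]
Step 22: insert bo at [0, 1, 12, 15, 20] -> counters=[1,1,0,0,0,0,2,1,0,2,0,2,2,0,0,1,0,0,0,0,1,0,0,0,0,0,0,1,0,1,3,0,0,2,0,0,0,0,0]
Query ro: check counters[0]=1 counters[4]=0 counters[20]=1 counters[23]=0 counters[37]=0 -> no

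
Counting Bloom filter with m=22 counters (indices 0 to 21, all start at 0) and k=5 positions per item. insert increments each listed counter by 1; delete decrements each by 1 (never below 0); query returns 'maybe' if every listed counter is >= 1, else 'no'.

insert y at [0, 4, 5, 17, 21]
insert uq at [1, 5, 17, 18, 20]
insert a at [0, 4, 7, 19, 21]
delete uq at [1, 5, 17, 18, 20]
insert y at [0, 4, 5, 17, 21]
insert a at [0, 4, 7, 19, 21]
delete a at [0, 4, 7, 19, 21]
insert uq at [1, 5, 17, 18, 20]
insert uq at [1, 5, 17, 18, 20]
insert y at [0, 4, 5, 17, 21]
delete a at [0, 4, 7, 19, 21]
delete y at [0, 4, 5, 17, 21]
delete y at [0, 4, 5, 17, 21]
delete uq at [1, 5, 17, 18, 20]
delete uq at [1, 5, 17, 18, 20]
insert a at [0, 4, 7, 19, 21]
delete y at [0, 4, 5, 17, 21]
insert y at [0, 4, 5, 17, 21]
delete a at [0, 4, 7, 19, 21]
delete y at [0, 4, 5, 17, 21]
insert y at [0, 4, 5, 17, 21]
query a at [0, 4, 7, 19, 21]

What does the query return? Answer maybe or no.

Answer: no

Derivation:
Step 1: insert y at [0, 4, 5, 17, 21] -> counters=[1,0,0,0,1,1,0,0,0,0,0,0,0,0,0,0,0,1,0,0,0,1]
Step 2: insert uq at [1, 5, 17, 18, 20] -> counters=[1,1,0,0,1,2,0,0,0,0,0,0,0,0,0,0,0,2,1,0,1,1]
Step 3: insert a at [0, 4, 7, 19, 21] -> counters=[2,1,0,0,2,2,0,1,0,0,0,0,0,0,0,0,0,2,1,1,1,2]
Step 4: delete uq at [1, 5, 17, 18, 20] -> counters=[2,0,0,0,2,1,0,1,0,0,0,0,0,0,0,0,0,1,0,1,0,2]
Step 5: insert y at [0, 4, 5, 17, 21] -> counters=[3,0,0,0,3,2,0,1,0,0,0,0,0,0,0,0,0,2,0,1,0,3]
Step 6: insert a at [0, 4, 7, 19, 21] -> counters=[4,0,0,0,4,2,0,2,0,0,0,0,0,0,0,0,0,2,0,2,0,4]
Step 7: delete a at [0, 4, 7, 19, 21] -> counters=[3,0,0,0,3,2,0,1,0,0,0,0,0,0,0,0,0,2,0,1,0,3]
Step 8: insert uq at [1, 5, 17, 18, 20] -> counters=[3,1,0,0,3,3,0,1,0,0,0,0,0,0,0,0,0,3,1,1,1,3]
Step 9: insert uq at [1, 5, 17, 18, 20] -> counters=[3,2,0,0,3,4,0,1,0,0,0,0,0,0,0,0,0,4,2,1,2,3]
Step 10: insert y at [0, 4, 5, 17, 21] -> counters=[4,2,0,0,4,5,0,1,0,0,0,0,0,0,0,0,0,5,2,1,2,4]
Step 11: delete a at [0, 4, 7, 19, 21] -> counters=[3,2,0,0,3,5,0,0,0,0,0,0,0,0,0,0,0,5,2,0,2,3]
Step 12: delete y at [0, 4, 5, 17, 21] -> counters=[2,2,0,0,2,4,0,0,0,0,0,0,0,0,0,0,0,4,2,0,2,2]
Step 13: delete y at [0, 4, 5, 17, 21] -> counters=[1,2,0,0,1,3,0,0,0,0,0,0,0,0,0,0,0,3,2,0,2,1]
Step 14: delete uq at [1, 5, 17, 18, 20] -> counters=[1,1,0,0,1,2,0,0,0,0,0,0,0,0,0,0,0,2,1,0,1,1]
Step 15: delete uq at [1, 5, 17, 18, 20] -> counters=[1,0,0,0,1,1,0,0,0,0,0,0,0,0,0,0,0,1,0,0,0,1]
Step 16: insert a at [0, 4, 7, 19, 21] -> counters=[2,0,0,0,2,1,0,1,0,0,0,0,0,0,0,0,0,1,0,1,0,2]
Step 17: delete y at [0, 4, 5, 17, 21] -> counters=[1,0,0,0,1,0,0,1,0,0,0,0,0,0,0,0,0,0,0,1,0,1]
Step 18: insert y at [0, 4, 5, 17, 21] -> counters=[2,0,0,0,2,1,0,1,0,0,0,0,0,0,0,0,0,1,0,1,0,2]
Step 19: delete a at [0, 4, 7, 19, 21] -> counters=[1,0,0,0,1,1,0,0,0,0,0,0,0,0,0,0,0,1,0,0,0,1]
Step 20: delete y at [0, 4, 5, 17, 21] -> counters=[0,0,0,0,0,0,0,0,0,0,0,0,0,0,0,0,0,0,0,0,0,0]
Step 21: insert y at [0, 4, 5, 17, 21] -> counters=[1,0,0,0,1,1,0,0,0,0,0,0,0,0,0,0,0,1,0,0,0,1]
Query a: check counters[0]=1 counters[4]=1 counters[7]=0 counters[19]=0 counters[21]=1 -> no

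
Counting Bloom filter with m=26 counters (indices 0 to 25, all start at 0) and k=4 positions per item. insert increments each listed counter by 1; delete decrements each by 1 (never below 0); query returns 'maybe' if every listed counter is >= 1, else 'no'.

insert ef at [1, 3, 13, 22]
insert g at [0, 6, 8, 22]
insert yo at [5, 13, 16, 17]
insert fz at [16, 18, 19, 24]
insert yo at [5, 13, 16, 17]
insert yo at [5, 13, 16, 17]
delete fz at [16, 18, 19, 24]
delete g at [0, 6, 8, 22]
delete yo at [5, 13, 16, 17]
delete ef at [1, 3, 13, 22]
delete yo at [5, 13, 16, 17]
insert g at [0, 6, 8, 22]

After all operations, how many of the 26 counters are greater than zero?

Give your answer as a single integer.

Answer: 8

Derivation:
Step 1: insert ef at [1, 3, 13, 22] -> counters=[0,1,0,1,0,0,0,0,0,0,0,0,0,1,0,0,0,0,0,0,0,0,1,0,0,0]
Step 2: insert g at [0, 6, 8, 22] -> counters=[1,1,0,1,0,0,1,0,1,0,0,0,0,1,0,0,0,0,0,0,0,0,2,0,0,0]
Step 3: insert yo at [5, 13, 16, 17] -> counters=[1,1,0,1,0,1,1,0,1,0,0,0,0,2,0,0,1,1,0,0,0,0,2,0,0,0]
Step 4: insert fz at [16, 18, 19, 24] -> counters=[1,1,0,1,0,1,1,0,1,0,0,0,0,2,0,0,2,1,1,1,0,0,2,0,1,0]
Step 5: insert yo at [5, 13, 16, 17] -> counters=[1,1,0,1,0,2,1,0,1,0,0,0,0,3,0,0,3,2,1,1,0,0,2,0,1,0]
Step 6: insert yo at [5, 13, 16, 17] -> counters=[1,1,0,1,0,3,1,0,1,0,0,0,0,4,0,0,4,3,1,1,0,0,2,0,1,0]
Step 7: delete fz at [16, 18, 19, 24] -> counters=[1,1,0,1,0,3,1,0,1,0,0,0,0,4,0,0,3,3,0,0,0,0,2,0,0,0]
Step 8: delete g at [0, 6, 8, 22] -> counters=[0,1,0,1,0,3,0,0,0,0,0,0,0,4,0,0,3,3,0,0,0,0,1,0,0,0]
Step 9: delete yo at [5, 13, 16, 17] -> counters=[0,1,0,1,0,2,0,0,0,0,0,0,0,3,0,0,2,2,0,0,0,0,1,0,0,0]
Step 10: delete ef at [1, 3, 13, 22] -> counters=[0,0,0,0,0,2,0,0,0,0,0,0,0,2,0,0,2,2,0,0,0,0,0,0,0,0]
Step 11: delete yo at [5, 13, 16, 17] -> counters=[0,0,0,0,0,1,0,0,0,0,0,0,0,1,0,0,1,1,0,0,0,0,0,0,0,0]
Step 12: insert g at [0, 6, 8, 22] -> counters=[1,0,0,0,0,1,1,0,1,0,0,0,0,1,0,0,1,1,0,0,0,0,1,0,0,0]
Final counters=[1,0,0,0,0,1,1,0,1,0,0,0,0,1,0,0,1,1,0,0,0,0,1,0,0,0] -> 8 nonzero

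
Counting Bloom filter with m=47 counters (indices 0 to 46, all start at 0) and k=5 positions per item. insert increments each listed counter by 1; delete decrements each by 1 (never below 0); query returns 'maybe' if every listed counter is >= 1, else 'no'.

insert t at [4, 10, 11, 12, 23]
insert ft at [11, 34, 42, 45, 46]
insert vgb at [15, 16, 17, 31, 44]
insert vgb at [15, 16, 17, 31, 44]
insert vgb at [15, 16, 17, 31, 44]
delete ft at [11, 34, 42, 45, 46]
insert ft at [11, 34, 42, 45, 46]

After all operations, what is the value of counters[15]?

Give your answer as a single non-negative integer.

Answer: 3

Derivation:
Step 1: insert t at [4, 10, 11, 12, 23] -> counters=[0,0,0,0,1,0,0,0,0,0,1,1,1,0,0,0,0,0,0,0,0,0,0,1,0,0,0,0,0,0,0,0,0,0,0,0,0,0,0,0,0,0,0,0,0,0,0]
Step 2: insert ft at [11, 34, 42, 45, 46] -> counters=[0,0,0,0,1,0,0,0,0,0,1,2,1,0,0,0,0,0,0,0,0,0,0,1,0,0,0,0,0,0,0,0,0,0,1,0,0,0,0,0,0,0,1,0,0,1,1]
Step 3: insert vgb at [15, 16, 17, 31, 44] -> counters=[0,0,0,0,1,0,0,0,0,0,1,2,1,0,0,1,1,1,0,0,0,0,0,1,0,0,0,0,0,0,0,1,0,0,1,0,0,0,0,0,0,0,1,0,1,1,1]
Step 4: insert vgb at [15, 16, 17, 31, 44] -> counters=[0,0,0,0,1,0,0,0,0,0,1,2,1,0,0,2,2,2,0,0,0,0,0,1,0,0,0,0,0,0,0,2,0,0,1,0,0,0,0,0,0,0,1,0,2,1,1]
Step 5: insert vgb at [15, 16, 17, 31, 44] -> counters=[0,0,0,0,1,0,0,0,0,0,1,2,1,0,0,3,3,3,0,0,0,0,0,1,0,0,0,0,0,0,0,3,0,0,1,0,0,0,0,0,0,0,1,0,3,1,1]
Step 6: delete ft at [11, 34, 42, 45, 46] -> counters=[0,0,0,0,1,0,0,0,0,0,1,1,1,0,0,3,3,3,0,0,0,0,0,1,0,0,0,0,0,0,0,3,0,0,0,0,0,0,0,0,0,0,0,0,3,0,0]
Step 7: insert ft at [11, 34, 42, 45, 46] -> counters=[0,0,0,0,1,0,0,0,0,0,1,2,1,0,0,3,3,3,0,0,0,0,0,1,0,0,0,0,0,0,0,3,0,0,1,0,0,0,0,0,0,0,1,0,3,1,1]
Final counters=[0,0,0,0,1,0,0,0,0,0,1,2,1,0,0,3,3,3,0,0,0,0,0,1,0,0,0,0,0,0,0,3,0,0,1,0,0,0,0,0,0,0,1,0,3,1,1] -> counters[15]=3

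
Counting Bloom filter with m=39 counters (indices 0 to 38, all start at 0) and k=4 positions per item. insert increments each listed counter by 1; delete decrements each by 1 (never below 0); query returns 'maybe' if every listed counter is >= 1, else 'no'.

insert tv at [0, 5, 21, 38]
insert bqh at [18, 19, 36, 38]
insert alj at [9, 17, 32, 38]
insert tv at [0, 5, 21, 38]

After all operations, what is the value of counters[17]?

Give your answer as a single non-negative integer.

Answer: 1

Derivation:
Step 1: insert tv at [0, 5, 21, 38] -> counters=[1,0,0,0,0,1,0,0,0,0,0,0,0,0,0,0,0,0,0,0,0,1,0,0,0,0,0,0,0,0,0,0,0,0,0,0,0,0,1]
Step 2: insert bqh at [18, 19, 36, 38] -> counters=[1,0,0,0,0,1,0,0,0,0,0,0,0,0,0,0,0,0,1,1,0,1,0,0,0,0,0,0,0,0,0,0,0,0,0,0,1,0,2]
Step 3: insert alj at [9, 17, 32, 38] -> counters=[1,0,0,0,0,1,0,0,0,1,0,0,0,0,0,0,0,1,1,1,0,1,0,0,0,0,0,0,0,0,0,0,1,0,0,0,1,0,3]
Step 4: insert tv at [0, 5, 21, 38] -> counters=[2,0,0,0,0,2,0,0,0,1,0,0,0,0,0,0,0,1,1,1,0,2,0,0,0,0,0,0,0,0,0,0,1,0,0,0,1,0,4]
Final counters=[2,0,0,0,0,2,0,0,0,1,0,0,0,0,0,0,0,1,1,1,0,2,0,0,0,0,0,0,0,0,0,0,1,0,0,0,1,0,4] -> counters[17]=1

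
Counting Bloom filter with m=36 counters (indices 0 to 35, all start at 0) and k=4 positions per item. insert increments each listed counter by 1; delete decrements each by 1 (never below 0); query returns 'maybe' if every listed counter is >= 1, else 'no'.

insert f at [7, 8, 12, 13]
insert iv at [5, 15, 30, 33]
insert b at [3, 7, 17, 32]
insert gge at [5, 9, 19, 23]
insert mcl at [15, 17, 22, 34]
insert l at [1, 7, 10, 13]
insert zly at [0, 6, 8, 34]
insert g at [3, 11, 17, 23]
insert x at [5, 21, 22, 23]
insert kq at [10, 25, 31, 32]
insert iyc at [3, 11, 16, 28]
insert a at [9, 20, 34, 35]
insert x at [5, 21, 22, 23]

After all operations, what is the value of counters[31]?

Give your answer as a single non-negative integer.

Step 1: insert f at [7, 8, 12, 13] -> counters=[0,0,0,0,0,0,0,1,1,0,0,0,1,1,0,0,0,0,0,0,0,0,0,0,0,0,0,0,0,0,0,0,0,0,0,0]
Step 2: insert iv at [5, 15, 30, 33] -> counters=[0,0,0,0,0,1,0,1,1,0,0,0,1,1,0,1,0,0,0,0,0,0,0,0,0,0,0,0,0,0,1,0,0,1,0,0]
Step 3: insert b at [3, 7, 17, 32] -> counters=[0,0,0,1,0,1,0,2,1,0,0,0,1,1,0,1,0,1,0,0,0,0,0,0,0,0,0,0,0,0,1,0,1,1,0,0]
Step 4: insert gge at [5, 9, 19, 23] -> counters=[0,0,0,1,0,2,0,2,1,1,0,0,1,1,0,1,0,1,0,1,0,0,0,1,0,0,0,0,0,0,1,0,1,1,0,0]
Step 5: insert mcl at [15, 17, 22, 34] -> counters=[0,0,0,1,0,2,0,2,1,1,0,0,1,1,0,2,0,2,0,1,0,0,1,1,0,0,0,0,0,0,1,0,1,1,1,0]
Step 6: insert l at [1, 7, 10, 13] -> counters=[0,1,0,1,0,2,0,3,1,1,1,0,1,2,0,2,0,2,0,1,0,0,1,1,0,0,0,0,0,0,1,0,1,1,1,0]
Step 7: insert zly at [0, 6, 8, 34] -> counters=[1,1,0,1,0,2,1,3,2,1,1,0,1,2,0,2,0,2,0,1,0,0,1,1,0,0,0,0,0,0,1,0,1,1,2,0]
Step 8: insert g at [3, 11, 17, 23] -> counters=[1,1,0,2,0,2,1,3,2,1,1,1,1,2,0,2,0,3,0,1,0,0,1,2,0,0,0,0,0,0,1,0,1,1,2,0]
Step 9: insert x at [5, 21, 22, 23] -> counters=[1,1,0,2,0,3,1,3,2,1,1,1,1,2,0,2,0,3,0,1,0,1,2,3,0,0,0,0,0,0,1,0,1,1,2,0]
Step 10: insert kq at [10, 25, 31, 32] -> counters=[1,1,0,2,0,3,1,3,2,1,2,1,1,2,0,2,0,3,0,1,0,1,2,3,0,1,0,0,0,0,1,1,2,1,2,0]
Step 11: insert iyc at [3, 11, 16, 28] -> counters=[1,1,0,3,0,3,1,3,2,1,2,2,1,2,0,2,1,3,0,1,0,1,2,3,0,1,0,0,1,0,1,1,2,1,2,0]
Step 12: insert a at [9, 20, 34, 35] -> counters=[1,1,0,3,0,3,1,3,2,2,2,2,1,2,0,2,1,3,0,1,1,1,2,3,0,1,0,0,1,0,1,1,2,1,3,1]
Step 13: insert x at [5, 21, 22, 23] -> counters=[1,1,0,3,0,4,1,3,2,2,2,2,1,2,0,2,1,3,0,1,1,2,3,4,0,1,0,0,1,0,1,1,2,1,3,1]
Final counters=[1,1,0,3,0,4,1,3,2,2,2,2,1,2,0,2,1,3,0,1,1,2,3,4,0,1,0,0,1,0,1,1,2,1,3,1] -> counters[31]=1

Answer: 1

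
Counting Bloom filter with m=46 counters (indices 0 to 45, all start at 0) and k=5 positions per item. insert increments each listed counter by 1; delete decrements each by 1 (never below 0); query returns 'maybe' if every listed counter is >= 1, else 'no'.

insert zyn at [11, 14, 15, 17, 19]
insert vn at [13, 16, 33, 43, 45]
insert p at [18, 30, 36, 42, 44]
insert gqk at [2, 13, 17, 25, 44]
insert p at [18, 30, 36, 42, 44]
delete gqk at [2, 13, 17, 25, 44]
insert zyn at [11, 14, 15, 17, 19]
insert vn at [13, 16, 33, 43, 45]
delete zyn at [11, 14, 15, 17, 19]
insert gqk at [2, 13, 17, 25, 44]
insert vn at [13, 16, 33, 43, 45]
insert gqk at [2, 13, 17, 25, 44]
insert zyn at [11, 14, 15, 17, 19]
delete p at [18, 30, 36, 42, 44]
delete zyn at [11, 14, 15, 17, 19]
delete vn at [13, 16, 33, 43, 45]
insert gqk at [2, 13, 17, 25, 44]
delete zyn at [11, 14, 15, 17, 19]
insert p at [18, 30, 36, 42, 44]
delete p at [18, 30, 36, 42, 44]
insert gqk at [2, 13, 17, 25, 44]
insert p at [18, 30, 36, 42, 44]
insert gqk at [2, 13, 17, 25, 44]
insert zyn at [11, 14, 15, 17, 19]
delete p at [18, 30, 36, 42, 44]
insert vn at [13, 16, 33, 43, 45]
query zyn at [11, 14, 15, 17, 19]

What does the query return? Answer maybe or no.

Answer: maybe

Derivation:
Step 1: insert zyn at [11, 14, 15, 17, 19] -> counters=[0,0,0,0,0,0,0,0,0,0,0,1,0,0,1,1,0,1,0,1,0,0,0,0,0,0,0,0,0,0,0,0,0,0,0,0,0,0,0,0,0,0,0,0,0,0]
Step 2: insert vn at [13, 16, 33, 43, 45] -> counters=[0,0,0,0,0,0,0,0,0,0,0,1,0,1,1,1,1,1,0,1,0,0,0,0,0,0,0,0,0,0,0,0,0,1,0,0,0,0,0,0,0,0,0,1,0,1]
Step 3: insert p at [18, 30, 36, 42, 44] -> counters=[0,0,0,0,0,0,0,0,0,0,0,1,0,1,1,1,1,1,1,1,0,0,0,0,0,0,0,0,0,0,1,0,0,1,0,0,1,0,0,0,0,0,1,1,1,1]
Step 4: insert gqk at [2, 13, 17, 25, 44] -> counters=[0,0,1,0,0,0,0,0,0,0,0,1,0,2,1,1,1,2,1,1,0,0,0,0,0,1,0,0,0,0,1,0,0,1,0,0,1,0,0,0,0,0,1,1,2,1]
Step 5: insert p at [18, 30, 36, 42, 44] -> counters=[0,0,1,0,0,0,0,0,0,0,0,1,0,2,1,1,1,2,2,1,0,0,0,0,0,1,0,0,0,0,2,0,0,1,0,0,2,0,0,0,0,0,2,1,3,1]
Step 6: delete gqk at [2, 13, 17, 25, 44] -> counters=[0,0,0,0,0,0,0,0,0,0,0,1,0,1,1,1,1,1,2,1,0,0,0,0,0,0,0,0,0,0,2,0,0,1,0,0,2,0,0,0,0,0,2,1,2,1]
Step 7: insert zyn at [11, 14, 15, 17, 19] -> counters=[0,0,0,0,0,0,0,0,0,0,0,2,0,1,2,2,1,2,2,2,0,0,0,0,0,0,0,0,0,0,2,0,0,1,0,0,2,0,0,0,0,0,2,1,2,1]
Step 8: insert vn at [13, 16, 33, 43, 45] -> counters=[0,0,0,0,0,0,0,0,0,0,0,2,0,2,2,2,2,2,2,2,0,0,0,0,0,0,0,0,0,0,2,0,0,2,0,0,2,0,0,0,0,0,2,2,2,2]
Step 9: delete zyn at [11, 14, 15, 17, 19] -> counters=[0,0,0,0,0,0,0,0,0,0,0,1,0,2,1,1,2,1,2,1,0,0,0,0,0,0,0,0,0,0,2,0,0,2,0,0,2,0,0,0,0,0,2,2,2,2]
Step 10: insert gqk at [2, 13, 17, 25, 44] -> counters=[0,0,1,0,0,0,0,0,0,0,0,1,0,3,1,1,2,2,2,1,0,0,0,0,0,1,0,0,0,0,2,0,0,2,0,0,2,0,0,0,0,0,2,2,3,2]
Step 11: insert vn at [13, 16, 33, 43, 45] -> counters=[0,0,1,0,0,0,0,0,0,0,0,1,0,4,1,1,3,2,2,1,0,0,0,0,0,1,0,0,0,0,2,0,0,3,0,0,2,0,0,0,0,0,2,3,3,3]
Step 12: insert gqk at [2, 13, 17, 25, 44] -> counters=[0,0,2,0,0,0,0,0,0,0,0,1,0,5,1,1,3,3,2,1,0,0,0,0,0,2,0,0,0,0,2,0,0,3,0,0,2,0,0,0,0,0,2,3,4,3]
Step 13: insert zyn at [11, 14, 15, 17, 19] -> counters=[0,0,2,0,0,0,0,0,0,0,0,2,0,5,2,2,3,4,2,2,0,0,0,0,0,2,0,0,0,0,2,0,0,3,0,0,2,0,0,0,0,0,2,3,4,3]
Step 14: delete p at [18, 30, 36, 42, 44] -> counters=[0,0,2,0,0,0,0,0,0,0,0,2,0,5,2,2,3,4,1,2,0,0,0,0,0,2,0,0,0,0,1,0,0,3,0,0,1,0,0,0,0,0,1,3,3,3]
Step 15: delete zyn at [11, 14, 15, 17, 19] -> counters=[0,0,2,0,0,0,0,0,0,0,0,1,0,5,1,1,3,3,1,1,0,0,0,0,0,2,0,0,0,0,1,0,0,3,0,0,1,0,0,0,0,0,1,3,3,3]
Step 16: delete vn at [13, 16, 33, 43, 45] -> counters=[0,0,2,0,0,0,0,0,0,0,0,1,0,4,1,1,2,3,1,1,0,0,0,0,0,2,0,0,0,0,1,0,0,2,0,0,1,0,0,0,0,0,1,2,3,2]
Step 17: insert gqk at [2, 13, 17, 25, 44] -> counters=[0,0,3,0,0,0,0,0,0,0,0,1,0,5,1,1,2,4,1,1,0,0,0,0,0,3,0,0,0,0,1,0,0,2,0,0,1,0,0,0,0,0,1,2,4,2]
Step 18: delete zyn at [11, 14, 15, 17, 19] -> counters=[0,0,3,0,0,0,0,0,0,0,0,0,0,5,0,0,2,3,1,0,0,0,0,0,0,3,0,0,0,0,1,0,0,2,0,0,1,0,0,0,0,0,1,2,4,2]
Step 19: insert p at [18, 30, 36, 42, 44] -> counters=[0,0,3,0,0,0,0,0,0,0,0,0,0,5,0,0,2,3,2,0,0,0,0,0,0,3,0,0,0,0,2,0,0,2,0,0,2,0,0,0,0,0,2,2,5,2]
Step 20: delete p at [18, 30, 36, 42, 44] -> counters=[0,0,3,0,0,0,0,0,0,0,0,0,0,5,0,0,2,3,1,0,0,0,0,0,0,3,0,0,0,0,1,0,0,2,0,0,1,0,0,0,0,0,1,2,4,2]
Step 21: insert gqk at [2, 13, 17, 25, 44] -> counters=[0,0,4,0,0,0,0,0,0,0,0,0,0,6,0,0,2,4,1,0,0,0,0,0,0,4,0,0,0,0,1,0,0,2,0,0,1,0,0,0,0,0,1,2,5,2]
Step 22: insert p at [18, 30, 36, 42, 44] -> counters=[0,0,4,0,0,0,0,0,0,0,0,0,0,6,0,0,2,4,2,0,0,0,0,0,0,4,0,0,0,0,2,0,0,2,0,0,2,0,0,0,0,0,2,2,6,2]
Step 23: insert gqk at [2, 13, 17, 25, 44] -> counters=[0,0,5,0,0,0,0,0,0,0,0,0,0,7,0,0,2,5,2,0,0,0,0,0,0,5,0,0,0,0,2,0,0,2,0,0,2,0,0,0,0,0,2,2,7,2]
Step 24: insert zyn at [11, 14, 15, 17, 19] -> counters=[0,0,5,0,0,0,0,0,0,0,0,1,0,7,1,1,2,6,2,1,0,0,0,0,0,5,0,0,0,0,2,0,0,2,0,0,2,0,0,0,0,0,2,2,7,2]
Step 25: delete p at [18, 30, 36, 42, 44] -> counters=[0,0,5,0,0,0,0,0,0,0,0,1,0,7,1,1,2,6,1,1,0,0,0,0,0,5,0,0,0,0,1,0,0,2,0,0,1,0,0,0,0,0,1,2,6,2]
Step 26: insert vn at [13, 16, 33, 43, 45] -> counters=[0,0,5,0,0,0,0,0,0,0,0,1,0,8,1,1,3,6,1,1,0,0,0,0,0,5,0,0,0,0,1,0,0,3,0,0,1,0,0,0,0,0,1,3,6,3]
Query zyn: check counters[11]=1 counters[14]=1 counters[15]=1 counters[17]=6 counters[19]=1 -> maybe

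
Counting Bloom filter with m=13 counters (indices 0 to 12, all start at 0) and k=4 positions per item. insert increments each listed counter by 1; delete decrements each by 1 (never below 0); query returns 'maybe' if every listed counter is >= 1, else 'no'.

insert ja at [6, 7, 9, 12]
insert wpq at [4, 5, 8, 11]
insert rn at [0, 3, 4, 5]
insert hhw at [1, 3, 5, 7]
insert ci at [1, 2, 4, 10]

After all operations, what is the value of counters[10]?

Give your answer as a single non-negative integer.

Answer: 1

Derivation:
Step 1: insert ja at [6, 7, 9, 12] -> counters=[0,0,0,0,0,0,1,1,0,1,0,0,1]
Step 2: insert wpq at [4, 5, 8, 11] -> counters=[0,0,0,0,1,1,1,1,1,1,0,1,1]
Step 3: insert rn at [0, 3, 4, 5] -> counters=[1,0,0,1,2,2,1,1,1,1,0,1,1]
Step 4: insert hhw at [1, 3, 5, 7] -> counters=[1,1,0,2,2,3,1,2,1,1,0,1,1]
Step 5: insert ci at [1, 2, 4, 10] -> counters=[1,2,1,2,3,3,1,2,1,1,1,1,1]
Final counters=[1,2,1,2,3,3,1,2,1,1,1,1,1] -> counters[10]=1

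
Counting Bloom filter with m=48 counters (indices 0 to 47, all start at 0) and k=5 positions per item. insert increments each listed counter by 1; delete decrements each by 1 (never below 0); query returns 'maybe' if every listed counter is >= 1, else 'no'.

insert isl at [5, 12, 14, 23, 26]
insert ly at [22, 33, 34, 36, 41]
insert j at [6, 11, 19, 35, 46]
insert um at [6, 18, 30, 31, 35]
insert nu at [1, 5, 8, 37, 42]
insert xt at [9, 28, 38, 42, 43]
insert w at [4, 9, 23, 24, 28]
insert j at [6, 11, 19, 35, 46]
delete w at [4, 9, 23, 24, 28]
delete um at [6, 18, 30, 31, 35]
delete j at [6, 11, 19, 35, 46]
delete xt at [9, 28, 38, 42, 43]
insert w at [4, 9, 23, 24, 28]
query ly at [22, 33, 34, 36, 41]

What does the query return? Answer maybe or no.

Step 1: insert isl at [5, 12, 14, 23, 26] -> counters=[0,0,0,0,0,1,0,0,0,0,0,0,1,0,1,0,0,0,0,0,0,0,0,1,0,0,1,0,0,0,0,0,0,0,0,0,0,0,0,0,0,0,0,0,0,0,0,0]
Step 2: insert ly at [22, 33, 34, 36, 41] -> counters=[0,0,0,0,0,1,0,0,0,0,0,0,1,0,1,0,0,0,0,0,0,0,1,1,0,0,1,0,0,0,0,0,0,1,1,0,1,0,0,0,0,1,0,0,0,0,0,0]
Step 3: insert j at [6, 11, 19, 35, 46] -> counters=[0,0,0,0,0,1,1,0,0,0,0,1,1,0,1,0,0,0,0,1,0,0,1,1,0,0,1,0,0,0,0,0,0,1,1,1,1,0,0,0,0,1,0,0,0,0,1,0]
Step 4: insert um at [6, 18, 30, 31, 35] -> counters=[0,0,0,0,0,1,2,0,0,0,0,1,1,0,1,0,0,0,1,1,0,0,1,1,0,0,1,0,0,0,1,1,0,1,1,2,1,0,0,0,0,1,0,0,0,0,1,0]
Step 5: insert nu at [1, 5, 8, 37, 42] -> counters=[0,1,0,0,0,2,2,0,1,0,0,1,1,0,1,0,0,0,1,1,0,0,1,1,0,0,1,0,0,0,1,1,0,1,1,2,1,1,0,0,0,1,1,0,0,0,1,0]
Step 6: insert xt at [9, 28, 38, 42, 43] -> counters=[0,1,0,0,0,2,2,0,1,1,0,1,1,0,1,0,0,0,1,1,0,0,1,1,0,0,1,0,1,0,1,1,0,1,1,2,1,1,1,0,0,1,2,1,0,0,1,0]
Step 7: insert w at [4, 9, 23, 24, 28] -> counters=[0,1,0,0,1,2,2,0,1,2,0,1,1,0,1,0,0,0,1,1,0,0,1,2,1,0,1,0,2,0,1,1,0,1,1,2,1,1,1,0,0,1,2,1,0,0,1,0]
Step 8: insert j at [6, 11, 19, 35, 46] -> counters=[0,1,0,0,1,2,3,0,1,2,0,2,1,0,1,0,0,0,1,2,0,0,1,2,1,0,1,0,2,0,1,1,0,1,1,3,1,1,1,0,0,1,2,1,0,0,2,0]
Step 9: delete w at [4, 9, 23, 24, 28] -> counters=[0,1,0,0,0,2,3,0,1,1,0,2,1,0,1,0,0,0,1,2,0,0,1,1,0,0,1,0,1,0,1,1,0,1,1,3,1,1,1,0,0,1,2,1,0,0,2,0]
Step 10: delete um at [6, 18, 30, 31, 35] -> counters=[0,1,0,0,0,2,2,0,1,1,0,2,1,0,1,0,0,0,0,2,0,0,1,1,0,0,1,0,1,0,0,0,0,1,1,2,1,1,1,0,0,1,2,1,0,0,2,0]
Step 11: delete j at [6, 11, 19, 35, 46] -> counters=[0,1,0,0,0,2,1,0,1,1,0,1,1,0,1,0,0,0,0,1,0,0,1,1,0,0,1,0,1,0,0,0,0,1,1,1,1,1,1,0,0,1,2,1,0,0,1,0]
Step 12: delete xt at [9, 28, 38, 42, 43] -> counters=[0,1,0,0,0,2,1,0,1,0,0,1,1,0,1,0,0,0,0,1,0,0,1,1,0,0,1,0,0,0,0,0,0,1,1,1,1,1,0,0,0,1,1,0,0,0,1,0]
Step 13: insert w at [4, 9, 23, 24, 28] -> counters=[0,1,0,0,1,2,1,0,1,1,0,1,1,0,1,0,0,0,0,1,0,0,1,2,1,0,1,0,1,0,0,0,0,1,1,1,1,1,0,0,0,1,1,0,0,0,1,0]
Query ly: check counters[22]=1 counters[33]=1 counters[34]=1 counters[36]=1 counters[41]=1 -> maybe

Answer: maybe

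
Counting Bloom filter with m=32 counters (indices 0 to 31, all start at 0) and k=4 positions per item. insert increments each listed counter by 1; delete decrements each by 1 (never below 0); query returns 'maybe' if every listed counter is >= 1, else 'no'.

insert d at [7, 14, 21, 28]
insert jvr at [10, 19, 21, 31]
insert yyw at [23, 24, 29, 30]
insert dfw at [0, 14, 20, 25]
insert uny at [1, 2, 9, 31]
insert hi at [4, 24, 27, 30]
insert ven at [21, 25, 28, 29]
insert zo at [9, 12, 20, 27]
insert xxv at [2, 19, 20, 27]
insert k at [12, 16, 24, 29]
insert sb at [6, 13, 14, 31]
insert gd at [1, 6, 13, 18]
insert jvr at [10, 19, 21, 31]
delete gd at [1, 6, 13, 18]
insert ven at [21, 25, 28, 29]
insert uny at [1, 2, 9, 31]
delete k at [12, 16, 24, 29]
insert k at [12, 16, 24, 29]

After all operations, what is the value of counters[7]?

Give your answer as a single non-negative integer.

Answer: 1

Derivation:
Step 1: insert d at [7, 14, 21, 28] -> counters=[0,0,0,0,0,0,0,1,0,0,0,0,0,0,1,0,0,0,0,0,0,1,0,0,0,0,0,0,1,0,0,0]
Step 2: insert jvr at [10, 19, 21, 31] -> counters=[0,0,0,0,0,0,0,1,0,0,1,0,0,0,1,0,0,0,0,1,0,2,0,0,0,0,0,0,1,0,0,1]
Step 3: insert yyw at [23, 24, 29, 30] -> counters=[0,0,0,0,0,0,0,1,0,0,1,0,0,0,1,0,0,0,0,1,0,2,0,1,1,0,0,0,1,1,1,1]
Step 4: insert dfw at [0, 14, 20, 25] -> counters=[1,0,0,0,0,0,0,1,0,0,1,0,0,0,2,0,0,0,0,1,1,2,0,1,1,1,0,0,1,1,1,1]
Step 5: insert uny at [1, 2, 9, 31] -> counters=[1,1,1,0,0,0,0,1,0,1,1,0,0,0,2,0,0,0,0,1,1,2,0,1,1,1,0,0,1,1,1,2]
Step 6: insert hi at [4, 24, 27, 30] -> counters=[1,1,1,0,1,0,0,1,0,1,1,0,0,0,2,0,0,0,0,1,1,2,0,1,2,1,0,1,1,1,2,2]
Step 7: insert ven at [21, 25, 28, 29] -> counters=[1,1,1,0,1,0,0,1,0,1,1,0,0,0,2,0,0,0,0,1,1,3,0,1,2,2,0,1,2,2,2,2]
Step 8: insert zo at [9, 12, 20, 27] -> counters=[1,1,1,0,1,0,0,1,0,2,1,0,1,0,2,0,0,0,0,1,2,3,0,1,2,2,0,2,2,2,2,2]
Step 9: insert xxv at [2, 19, 20, 27] -> counters=[1,1,2,0,1,0,0,1,0,2,1,0,1,0,2,0,0,0,0,2,3,3,0,1,2,2,0,3,2,2,2,2]
Step 10: insert k at [12, 16, 24, 29] -> counters=[1,1,2,0,1,0,0,1,0,2,1,0,2,0,2,0,1,0,0,2,3,3,0,1,3,2,0,3,2,3,2,2]
Step 11: insert sb at [6, 13, 14, 31] -> counters=[1,1,2,0,1,0,1,1,0,2,1,0,2,1,3,0,1,0,0,2,3,3,0,1,3,2,0,3,2,3,2,3]
Step 12: insert gd at [1, 6, 13, 18] -> counters=[1,2,2,0,1,0,2,1,0,2,1,0,2,2,3,0,1,0,1,2,3,3,0,1,3,2,0,3,2,3,2,3]
Step 13: insert jvr at [10, 19, 21, 31] -> counters=[1,2,2,0,1,0,2,1,0,2,2,0,2,2,3,0,1,0,1,3,3,4,0,1,3,2,0,3,2,3,2,4]
Step 14: delete gd at [1, 6, 13, 18] -> counters=[1,1,2,0,1,0,1,1,0,2,2,0,2,1,3,0,1,0,0,3,3,4,0,1,3,2,0,3,2,3,2,4]
Step 15: insert ven at [21, 25, 28, 29] -> counters=[1,1,2,0,1,0,1,1,0,2,2,0,2,1,3,0,1,0,0,3,3,5,0,1,3,3,0,3,3,4,2,4]
Step 16: insert uny at [1, 2, 9, 31] -> counters=[1,2,3,0,1,0,1,1,0,3,2,0,2,1,3,0,1,0,0,3,3,5,0,1,3,3,0,3,3,4,2,5]
Step 17: delete k at [12, 16, 24, 29] -> counters=[1,2,3,0,1,0,1,1,0,3,2,0,1,1,3,0,0,0,0,3,3,5,0,1,2,3,0,3,3,3,2,5]
Step 18: insert k at [12, 16, 24, 29] -> counters=[1,2,3,0,1,0,1,1,0,3,2,0,2,1,3,0,1,0,0,3,3,5,0,1,3,3,0,3,3,4,2,5]
Final counters=[1,2,3,0,1,0,1,1,0,3,2,0,2,1,3,0,1,0,0,3,3,5,0,1,3,3,0,3,3,4,2,5] -> counters[7]=1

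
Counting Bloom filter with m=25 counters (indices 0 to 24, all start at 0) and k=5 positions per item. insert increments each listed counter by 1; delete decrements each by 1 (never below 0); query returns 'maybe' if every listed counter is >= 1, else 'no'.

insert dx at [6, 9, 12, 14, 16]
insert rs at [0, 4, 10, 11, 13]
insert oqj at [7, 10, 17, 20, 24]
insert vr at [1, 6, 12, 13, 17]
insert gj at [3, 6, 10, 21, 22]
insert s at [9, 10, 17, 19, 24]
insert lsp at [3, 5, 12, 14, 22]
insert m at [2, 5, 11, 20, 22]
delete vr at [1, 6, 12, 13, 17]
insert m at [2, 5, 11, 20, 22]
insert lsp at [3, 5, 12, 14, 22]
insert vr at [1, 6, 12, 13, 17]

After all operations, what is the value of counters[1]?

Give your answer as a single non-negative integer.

Answer: 1

Derivation:
Step 1: insert dx at [6, 9, 12, 14, 16] -> counters=[0,0,0,0,0,0,1,0,0,1,0,0,1,0,1,0,1,0,0,0,0,0,0,0,0]
Step 2: insert rs at [0, 4, 10, 11, 13] -> counters=[1,0,0,0,1,0,1,0,0,1,1,1,1,1,1,0,1,0,0,0,0,0,0,0,0]
Step 3: insert oqj at [7, 10, 17, 20, 24] -> counters=[1,0,0,0,1,0,1,1,0,1,2,1,1,1,1,0,1,1,0,0,1,0,0,0,1]
Step 4: insert vr at [1, 6, 12, 13, 17] -> counters=[1,1,0,0,1,0,2,1,0,1,2,1,2,2,1,0,1,2,0,0,1,0,0,0,1]
Step 5: insert gj at [3, 6, 10, 21, 22] -> counters=[1,1,0,1,1,0,3,1,0,1,3,1,2,2,1,0,1,2,0,0,1,1,1,0,1]
Step 6: insert s at [9, 10, 17, 19, 24] -> counters=[1,1,0,1,1,0,3,1,0,2,4,1,2,2,1,0,1,3,0,1,1,1,1,0,2]
Step 7: insert lsp at [3, 5, 12, 14, 22] -> counters=[1,1,0,2,1,1,3,1,0,2,4,1,3,2,2,0,1,3,0,1,1,1,2,0,2]
Step 8: insert m at [2, 5, 11, 20, 22] -> counters=[1,1,1,2,1,2,3,1,0,2,4,2,3,2,2,0,1,3,0,1,2,1,3,0,2]
Step 9: delete vr at [1, 6, 12, 13, 17] -> counters=[1,0,1,2,1,2,2,1,0,2,4,2,2,1,2,0,1,2,0,1,2,1,3,0,2]
Step 10: insert m at [2, 5, 11, 20, 22] -> counters=[1,0,2,2,1,3,2,1,0,2,4,3,2,1,2,0,1,2,0,1,3,1,4,0,2]
Step 11: insert lsp at [3, 5, 12, 14, 22] -> counters=[1,0,2,3,1,4,2,1,0,2,4,3,3,1,3,0,1,2,0,1,3,1,5,0,2]
Step 12: insert vr at [1, 6, 12, 13, 17] -> counters=[1,1,2,3,1,4,3,1,0,2,4,3,4,2,3,0,1,3,0,1,3,1,5,0,2]
Final counters=[1,1,2,3,1,4,3,1,0,2,4,3,4,2,3,0,1,3,0,1,3,1,5,0,2] -> counters[1]=1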